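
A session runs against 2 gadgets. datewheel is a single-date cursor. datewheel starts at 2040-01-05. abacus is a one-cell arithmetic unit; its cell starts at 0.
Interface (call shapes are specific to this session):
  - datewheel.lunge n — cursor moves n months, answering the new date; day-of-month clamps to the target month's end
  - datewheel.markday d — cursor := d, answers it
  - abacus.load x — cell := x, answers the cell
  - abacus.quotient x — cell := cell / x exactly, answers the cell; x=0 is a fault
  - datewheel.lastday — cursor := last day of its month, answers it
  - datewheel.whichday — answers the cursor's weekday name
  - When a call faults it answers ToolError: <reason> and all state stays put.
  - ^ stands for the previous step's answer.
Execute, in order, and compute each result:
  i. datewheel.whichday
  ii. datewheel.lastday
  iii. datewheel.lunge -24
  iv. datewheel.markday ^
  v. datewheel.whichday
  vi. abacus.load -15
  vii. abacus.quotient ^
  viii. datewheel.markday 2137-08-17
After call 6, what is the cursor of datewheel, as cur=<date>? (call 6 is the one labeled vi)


CALL datewheel.whichday[]
RET  Thursday
CALL datewheel.lastday[]
RET  2040-01-31
CALL datewheel.lunge[n='-24']
RET  2038-01-31
CALL datewheel.markday[d='^']
RET  2038-01-31
CALL datewheel.whichday[]
RET  Sunday
CALL abacus.load[x='-15']
RET  -15
CALL abacus.quotient[x='^']
RET  1
CALL datewheel.markday[d='2137-08-17']
RET  2137-08-17

Answer: cur=2038-01-31


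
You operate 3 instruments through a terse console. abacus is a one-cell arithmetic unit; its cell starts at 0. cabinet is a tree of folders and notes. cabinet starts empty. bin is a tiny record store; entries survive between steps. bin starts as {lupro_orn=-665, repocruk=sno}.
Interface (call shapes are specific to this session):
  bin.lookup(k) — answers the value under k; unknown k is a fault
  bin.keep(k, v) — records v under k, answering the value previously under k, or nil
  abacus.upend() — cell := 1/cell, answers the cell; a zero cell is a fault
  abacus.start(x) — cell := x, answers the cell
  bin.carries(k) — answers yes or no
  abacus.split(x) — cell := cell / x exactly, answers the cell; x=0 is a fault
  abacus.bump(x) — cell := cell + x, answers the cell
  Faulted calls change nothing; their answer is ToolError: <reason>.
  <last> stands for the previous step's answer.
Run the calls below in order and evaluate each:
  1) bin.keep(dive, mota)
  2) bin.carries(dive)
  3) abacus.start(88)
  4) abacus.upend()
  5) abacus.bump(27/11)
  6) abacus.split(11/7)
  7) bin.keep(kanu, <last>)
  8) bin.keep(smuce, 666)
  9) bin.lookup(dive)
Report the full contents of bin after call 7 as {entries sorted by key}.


Then bin.keep with k=dive, v=mota, and observe nil.
Using bin.carries with k=dive, yielding yes.
I try abacus.start with x=88, giving 88.
Calling abacus.upend, and observe 1/88.
Now I run abacus.bump with x=27/11, and see 217/88.
Calling abacus.split with x=11/7, which returns 1519/968.
Then bin.keep with k=kanu, v=<last>, and see nil.
I use bin.keep with k=smuce, v=666, giving nil.
I invoke bin.lookup with k=dive, and see mota.

Answer: {dive=mota, kanu=1519/968, lupro_orn=-665, repocruk=sno}


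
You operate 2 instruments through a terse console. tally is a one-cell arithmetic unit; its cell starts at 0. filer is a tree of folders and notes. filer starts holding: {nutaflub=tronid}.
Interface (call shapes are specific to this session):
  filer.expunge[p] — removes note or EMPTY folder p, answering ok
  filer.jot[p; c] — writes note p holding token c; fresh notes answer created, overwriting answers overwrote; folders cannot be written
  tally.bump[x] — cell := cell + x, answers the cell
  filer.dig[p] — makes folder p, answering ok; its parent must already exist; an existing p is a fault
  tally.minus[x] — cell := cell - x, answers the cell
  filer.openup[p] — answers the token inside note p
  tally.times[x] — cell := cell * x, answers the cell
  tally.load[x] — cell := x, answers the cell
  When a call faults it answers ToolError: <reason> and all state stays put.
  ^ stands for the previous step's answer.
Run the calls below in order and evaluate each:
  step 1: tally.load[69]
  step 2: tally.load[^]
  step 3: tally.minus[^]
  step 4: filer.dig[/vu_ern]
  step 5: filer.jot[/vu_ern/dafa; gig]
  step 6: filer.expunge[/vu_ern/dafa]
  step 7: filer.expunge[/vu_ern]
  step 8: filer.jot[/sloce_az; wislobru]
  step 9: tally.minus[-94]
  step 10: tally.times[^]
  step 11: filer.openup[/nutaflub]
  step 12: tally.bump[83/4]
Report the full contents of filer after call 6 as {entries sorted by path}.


Then load using x: 69, yielding 69.
Then load using x: ^, which returns 69.
Next I call minus using x: ^, — result: 0.
I try dig using p: /vu_ern, and see ok.
I use jot using p: /vu_ern/dafa, c: gig, and see created.
I invoke expunge using p: /vu_ern/dafa, — result: ok.
Then expunge using p: /vu_ern, → ok.
Invoking jot using p: /sloce_az, c: wislobru, → created.
Invoking minus using x: -94, which returns 94.
Now I run times using x: ^: 8836.
Invoking openup using p: /nutaflub, yielding tronid.
I invoke bump using x: 83/4, and see 35427/4.

Answer: {nutaflub=tronid, vu_ern/}


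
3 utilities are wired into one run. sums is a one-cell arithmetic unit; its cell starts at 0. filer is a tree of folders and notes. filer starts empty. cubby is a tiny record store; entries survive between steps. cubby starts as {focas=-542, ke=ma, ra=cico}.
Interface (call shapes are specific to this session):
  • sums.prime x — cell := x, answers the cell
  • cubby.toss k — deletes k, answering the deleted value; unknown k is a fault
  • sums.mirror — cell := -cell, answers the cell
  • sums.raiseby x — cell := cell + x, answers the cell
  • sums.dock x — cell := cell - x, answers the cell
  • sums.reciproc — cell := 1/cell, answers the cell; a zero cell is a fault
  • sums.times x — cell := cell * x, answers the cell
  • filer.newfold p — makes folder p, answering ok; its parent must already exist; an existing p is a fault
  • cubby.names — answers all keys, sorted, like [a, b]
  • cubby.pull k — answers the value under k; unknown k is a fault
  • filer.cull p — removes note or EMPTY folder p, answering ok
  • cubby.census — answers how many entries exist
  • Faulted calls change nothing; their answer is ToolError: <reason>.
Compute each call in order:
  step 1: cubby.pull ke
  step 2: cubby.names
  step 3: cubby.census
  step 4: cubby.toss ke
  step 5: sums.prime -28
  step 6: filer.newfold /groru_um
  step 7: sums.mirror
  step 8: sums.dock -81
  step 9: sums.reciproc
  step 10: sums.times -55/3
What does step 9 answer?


;; 1. pull(k: ke) : ma
;; 2. names() : [focas, ke, ra]
;; 3. census() : 3
;; 4. toss(k: ke) : ma
;; 5. prime(x: -28) : -28
;; 6. newfold(p: /groru_um) : ok
;; 7. mirror() : 28
;; 8. dock(x: -81) : 109
;; 9. reciproc() : 1/109
;; 10. times(x: -55/3) : -55/327

Answer: 1/109


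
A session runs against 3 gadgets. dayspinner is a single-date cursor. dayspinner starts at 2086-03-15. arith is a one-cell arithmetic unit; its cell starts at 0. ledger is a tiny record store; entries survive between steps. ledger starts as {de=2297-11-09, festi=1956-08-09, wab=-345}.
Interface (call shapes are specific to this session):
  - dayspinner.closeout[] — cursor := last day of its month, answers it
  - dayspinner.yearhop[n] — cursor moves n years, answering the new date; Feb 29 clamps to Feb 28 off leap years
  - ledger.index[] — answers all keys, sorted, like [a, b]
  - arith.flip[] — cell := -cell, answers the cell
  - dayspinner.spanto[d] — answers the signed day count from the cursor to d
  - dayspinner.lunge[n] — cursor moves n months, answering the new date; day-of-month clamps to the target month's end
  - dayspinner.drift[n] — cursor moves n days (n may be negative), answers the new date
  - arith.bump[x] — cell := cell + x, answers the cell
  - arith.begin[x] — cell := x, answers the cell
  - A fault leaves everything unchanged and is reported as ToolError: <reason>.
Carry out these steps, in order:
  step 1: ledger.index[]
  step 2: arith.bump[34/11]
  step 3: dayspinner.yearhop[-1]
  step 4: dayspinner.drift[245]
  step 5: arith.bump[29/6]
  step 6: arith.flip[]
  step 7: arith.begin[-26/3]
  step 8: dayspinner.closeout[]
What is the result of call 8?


Answer: 2085-11-30

Derivation:
-> ledger.index()
<- [de, festi, wab]
-> arith.bump(x='34/11')
<- 34/11
-> dayspinner.yearhop(n='-1')
<- 2085-03-15
-> dayspinner.drift(n='245')
<- 2085-11-15
-> arith.bump(x='29/6')
<- 523/66
-> arith.flip()
<- -523/66
-> arith.begin(x='-26/3')
<- -26/3
-> dayspinner.closeout()
<- 2085-11-30


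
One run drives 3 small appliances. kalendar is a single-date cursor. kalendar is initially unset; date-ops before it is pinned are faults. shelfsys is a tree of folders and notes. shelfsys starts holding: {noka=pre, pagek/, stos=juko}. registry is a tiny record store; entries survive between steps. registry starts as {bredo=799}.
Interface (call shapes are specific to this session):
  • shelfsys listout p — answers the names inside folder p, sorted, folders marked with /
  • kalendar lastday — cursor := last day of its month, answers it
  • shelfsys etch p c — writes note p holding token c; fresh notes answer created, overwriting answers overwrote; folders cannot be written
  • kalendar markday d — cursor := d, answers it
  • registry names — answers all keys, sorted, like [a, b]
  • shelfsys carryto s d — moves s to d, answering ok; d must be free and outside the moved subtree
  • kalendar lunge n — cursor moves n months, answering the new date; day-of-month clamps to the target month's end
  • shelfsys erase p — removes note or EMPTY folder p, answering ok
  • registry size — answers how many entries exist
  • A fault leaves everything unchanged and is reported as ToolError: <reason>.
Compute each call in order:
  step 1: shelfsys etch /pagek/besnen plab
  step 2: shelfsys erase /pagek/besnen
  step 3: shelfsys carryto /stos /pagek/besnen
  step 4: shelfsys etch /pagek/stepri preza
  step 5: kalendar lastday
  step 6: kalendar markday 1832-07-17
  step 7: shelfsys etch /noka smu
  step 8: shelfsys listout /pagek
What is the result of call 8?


~$ shelfsys etch p=/pagek/besnen c=plab
:: created
~$ shelfsys erase p=/pagek/besnen
:: ok
~$ shelfsys carryto s=/stos d=/pagek/besnen
:: ok
~$ shelfsys etch p=/pagek/stepri c=preza
:: created
~$ kalendar lastday
:: ToolError: no date set
~$ kalendar markday d=1832-07-17
:: 1832-07-17
~$ shelfsys etch p=/noka c=smu
:: overwrote
~$ shelfsys listout p=/pagek
:: [besnen, stepri]

Answer: [besnen, stepri]


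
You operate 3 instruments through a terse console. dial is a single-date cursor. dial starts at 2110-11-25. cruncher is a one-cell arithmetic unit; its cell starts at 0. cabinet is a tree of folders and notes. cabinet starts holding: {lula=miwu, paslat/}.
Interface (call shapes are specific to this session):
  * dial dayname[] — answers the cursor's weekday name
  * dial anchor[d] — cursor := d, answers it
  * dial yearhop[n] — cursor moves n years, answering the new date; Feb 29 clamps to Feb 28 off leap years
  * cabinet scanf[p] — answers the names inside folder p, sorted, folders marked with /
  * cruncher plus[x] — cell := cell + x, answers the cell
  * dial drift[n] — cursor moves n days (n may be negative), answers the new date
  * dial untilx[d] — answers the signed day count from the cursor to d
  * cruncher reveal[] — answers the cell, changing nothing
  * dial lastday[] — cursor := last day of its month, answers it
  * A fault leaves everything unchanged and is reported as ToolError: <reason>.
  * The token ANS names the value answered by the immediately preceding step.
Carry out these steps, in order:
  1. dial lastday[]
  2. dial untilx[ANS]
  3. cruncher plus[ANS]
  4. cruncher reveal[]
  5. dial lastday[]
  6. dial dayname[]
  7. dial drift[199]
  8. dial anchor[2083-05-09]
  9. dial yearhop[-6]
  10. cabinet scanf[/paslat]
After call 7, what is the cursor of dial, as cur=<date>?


Now I run dial lastday(), giving 2110-11-30.
I run dial untilx with d: ANS, and see 0.
Now I run cruncher plus with x: ANS, → 0.
I invoke cruncher reveal, and get 0.
I use dial lastday, and observe 2110-11-30.
Next I call dial dayname, and get Sunday.
Calling dial drift with n: 199, which returns 2111-06-17.
I invoke dial anchor with d: 2083-05-09, yielding 2083-05-09.
Next I call dial yearhop with n: -6, — result: 2077-05-09.
Now I run cabinet scanf with p: /paslat, which returns [].

Answer: cur=2111-06-17


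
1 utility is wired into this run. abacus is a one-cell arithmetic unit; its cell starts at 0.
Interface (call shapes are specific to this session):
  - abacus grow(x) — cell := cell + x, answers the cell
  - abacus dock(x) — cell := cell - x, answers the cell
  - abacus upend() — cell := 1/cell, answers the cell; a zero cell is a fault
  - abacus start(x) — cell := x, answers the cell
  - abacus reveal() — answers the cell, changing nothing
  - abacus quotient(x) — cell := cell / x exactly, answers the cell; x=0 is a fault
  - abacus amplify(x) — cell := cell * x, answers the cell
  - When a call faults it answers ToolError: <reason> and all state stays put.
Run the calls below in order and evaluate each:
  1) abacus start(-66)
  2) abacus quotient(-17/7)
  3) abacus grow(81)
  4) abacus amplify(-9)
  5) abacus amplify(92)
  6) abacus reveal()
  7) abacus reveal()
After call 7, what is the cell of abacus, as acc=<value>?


-> abacus start(x=-66)
<- -66
-> abacus quotient(x=-17/7)
<- 462/17
-> abacus grow(x=81)
<- 1839/17
-> abacus amplify(x=-9)
<- -16551/17
-> abacus amplify(x=92)
<- -1522692/17
-> abacus reveal()
<- -1522692/17
-> abacus reveal()
<- -1522692/17

Answer: acc=-1522692/17


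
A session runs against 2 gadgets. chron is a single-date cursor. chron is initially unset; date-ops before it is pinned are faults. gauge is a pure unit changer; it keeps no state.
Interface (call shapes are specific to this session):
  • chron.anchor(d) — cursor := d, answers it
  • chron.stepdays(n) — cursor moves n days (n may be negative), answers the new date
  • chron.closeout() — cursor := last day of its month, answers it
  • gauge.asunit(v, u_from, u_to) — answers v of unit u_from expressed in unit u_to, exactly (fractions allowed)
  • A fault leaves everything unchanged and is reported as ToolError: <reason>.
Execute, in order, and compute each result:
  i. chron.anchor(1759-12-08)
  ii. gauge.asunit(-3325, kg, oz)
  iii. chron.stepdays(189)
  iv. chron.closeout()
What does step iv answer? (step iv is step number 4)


Answer: 1760-06-30

Derivation:
! anchor(1759-12-08) : 1759-12-08
! asunit(-3325, kg, oz) : -760000000000/6479891
! stepdays(189) : 1760-06-14
! closeout() : 1760-06-30


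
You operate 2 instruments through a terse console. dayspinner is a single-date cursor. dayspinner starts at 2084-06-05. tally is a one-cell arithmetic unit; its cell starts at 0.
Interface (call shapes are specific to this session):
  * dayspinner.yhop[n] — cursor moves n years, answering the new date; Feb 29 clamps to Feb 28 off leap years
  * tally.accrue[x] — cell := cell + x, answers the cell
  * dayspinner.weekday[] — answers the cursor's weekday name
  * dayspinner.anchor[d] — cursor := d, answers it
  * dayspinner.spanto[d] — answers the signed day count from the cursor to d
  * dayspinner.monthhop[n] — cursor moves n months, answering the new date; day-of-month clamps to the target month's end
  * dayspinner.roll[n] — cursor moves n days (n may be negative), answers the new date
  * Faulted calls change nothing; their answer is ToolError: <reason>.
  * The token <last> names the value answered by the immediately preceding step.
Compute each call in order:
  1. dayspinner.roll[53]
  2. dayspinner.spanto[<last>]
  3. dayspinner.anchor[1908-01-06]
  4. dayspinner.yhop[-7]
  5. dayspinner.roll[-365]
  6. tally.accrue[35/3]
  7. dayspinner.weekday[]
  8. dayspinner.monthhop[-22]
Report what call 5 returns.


·→ dayspinner.roll(n=53)
·← 2084-07-28
·→ dayspinner.spanto(d=<last>)
·← 0
·→ dayspinner.anchor(d=1908-01-06)
·← 1908-01-06
·→ dayspinner.yhop(n=-7)
·← 1901-01-06
·→ dayspinner.roll(n=-365)
·← 1900-01-06
·→ tally.accrue(x=35/3)
·← 35/3
·→ dayspinner.weekday()
·← Saturday
·→ dayspinner.monthhop(n=-22)
·← 1898-03-06

Answer: 1900-01-06


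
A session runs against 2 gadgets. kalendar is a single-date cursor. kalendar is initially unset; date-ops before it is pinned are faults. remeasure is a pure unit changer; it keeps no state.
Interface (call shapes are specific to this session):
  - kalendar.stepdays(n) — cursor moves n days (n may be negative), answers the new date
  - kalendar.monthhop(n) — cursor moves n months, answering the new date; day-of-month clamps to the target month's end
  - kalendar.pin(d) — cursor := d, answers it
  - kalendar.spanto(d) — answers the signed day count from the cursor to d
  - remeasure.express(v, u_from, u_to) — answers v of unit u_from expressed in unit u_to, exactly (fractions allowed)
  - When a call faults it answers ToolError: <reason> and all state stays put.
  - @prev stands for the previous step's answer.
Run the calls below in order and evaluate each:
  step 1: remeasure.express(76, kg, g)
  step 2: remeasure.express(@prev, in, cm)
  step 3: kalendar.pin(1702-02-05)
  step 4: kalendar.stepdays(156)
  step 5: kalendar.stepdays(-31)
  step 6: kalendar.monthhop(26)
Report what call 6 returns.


Answer: 1704-08-10

Derivation:
Act: remeasure.express[v: 76; u_from: kg; u_to: g]
Obs: 76000
Act: remeasure.express[v: @prev; u_from: in; u_to: cm]
Obs: 193040
Act: kalendar.pin[d: 1702-02-05]
Obs: 1702-02-05
Act: kalendar.stepdays[n: 156]
Obs: 1702-07-11
Act: kalendar.stepdays[n: -31]
Obs: 1702-06-10
Act: kalendar.monthhop[n: 26]
Obs: 1704-08-10


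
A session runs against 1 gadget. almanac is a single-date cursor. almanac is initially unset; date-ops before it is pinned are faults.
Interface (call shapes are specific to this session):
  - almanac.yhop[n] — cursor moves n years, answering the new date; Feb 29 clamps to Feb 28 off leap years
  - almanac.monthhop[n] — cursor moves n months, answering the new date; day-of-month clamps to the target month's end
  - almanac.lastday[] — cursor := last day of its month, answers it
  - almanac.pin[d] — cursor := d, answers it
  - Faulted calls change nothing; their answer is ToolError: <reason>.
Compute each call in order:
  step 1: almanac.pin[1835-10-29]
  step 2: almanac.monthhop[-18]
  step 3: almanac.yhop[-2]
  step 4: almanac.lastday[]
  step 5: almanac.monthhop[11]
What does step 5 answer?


Answer: 1833-03-30

Derivation:
Act: almanac.pin[d=1835-10-29]
Obs: 1835-10-29
Act: almanac.monthhop[n=-18]
Obs: 1834-04-29
Act: almanac.yhop[n=-2]
Obs: 1832-04-29
Act: almanac.lastday[]
Obs: 1832-04-30
Act: almanac.monthhop[n=11]
Obs: 1833-03-30


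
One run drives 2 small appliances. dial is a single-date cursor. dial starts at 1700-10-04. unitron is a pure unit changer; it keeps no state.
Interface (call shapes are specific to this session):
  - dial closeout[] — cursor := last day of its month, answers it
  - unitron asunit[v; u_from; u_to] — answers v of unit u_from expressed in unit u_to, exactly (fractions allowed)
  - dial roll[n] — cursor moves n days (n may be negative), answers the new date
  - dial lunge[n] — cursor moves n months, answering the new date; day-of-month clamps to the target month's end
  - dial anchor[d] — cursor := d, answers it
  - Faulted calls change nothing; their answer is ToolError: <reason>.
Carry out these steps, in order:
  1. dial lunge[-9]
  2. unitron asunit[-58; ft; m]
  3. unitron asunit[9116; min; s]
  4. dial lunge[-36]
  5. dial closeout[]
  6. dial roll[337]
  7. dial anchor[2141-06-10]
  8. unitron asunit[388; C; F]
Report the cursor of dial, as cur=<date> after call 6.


Act: dial lunge[n→-9]
Obs: 1700-01-04
Act: unitron asunit[v→-58; u_from→ft; u_to→m]
Obs: -11049/625
Act: unitron asunit[v→9116; u_from→min; u_to→s]
Obs: 546960
Act: dial lunge[n→-36]
Obs: 1697-01-04
Act: dial closeout[]
Obs: 1697-01-31
Act: dial roll[n→337]
Obs: 1698-01-03
Act: dial anchor[d→2141-06-10]
Obs: 2141-06-10
Act: unitron asunit[v→388; u_from→C; u_to→F]
Obs: 3652/5

Answer: cur=1698-01-03


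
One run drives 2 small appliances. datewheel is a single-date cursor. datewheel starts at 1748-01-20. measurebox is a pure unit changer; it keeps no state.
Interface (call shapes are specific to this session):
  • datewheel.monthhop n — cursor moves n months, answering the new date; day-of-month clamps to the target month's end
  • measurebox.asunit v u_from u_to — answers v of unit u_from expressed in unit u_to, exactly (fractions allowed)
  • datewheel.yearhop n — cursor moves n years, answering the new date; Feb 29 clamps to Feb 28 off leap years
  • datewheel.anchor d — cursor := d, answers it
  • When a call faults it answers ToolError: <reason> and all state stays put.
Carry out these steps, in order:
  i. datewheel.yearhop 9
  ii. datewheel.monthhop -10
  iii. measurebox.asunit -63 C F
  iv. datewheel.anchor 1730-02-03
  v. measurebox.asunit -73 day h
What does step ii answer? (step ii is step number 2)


Step: datewheel.yearhop[n: 9]
Result: 1757-01-20
Step: datewheel.monthhop[n: -10]
Result: 1756-03-20
Step: measurebox.asunit[v: -63; u_from: C; u_to: F]
Result: -407/5
Step: datewheel.anchor[d: 1730-02-03]
Result: 1730-02-03
Step: measurebox.asunit[v: -73; u_from: day; u_to: h]
Result: -1752

Answer: 1756-03-20


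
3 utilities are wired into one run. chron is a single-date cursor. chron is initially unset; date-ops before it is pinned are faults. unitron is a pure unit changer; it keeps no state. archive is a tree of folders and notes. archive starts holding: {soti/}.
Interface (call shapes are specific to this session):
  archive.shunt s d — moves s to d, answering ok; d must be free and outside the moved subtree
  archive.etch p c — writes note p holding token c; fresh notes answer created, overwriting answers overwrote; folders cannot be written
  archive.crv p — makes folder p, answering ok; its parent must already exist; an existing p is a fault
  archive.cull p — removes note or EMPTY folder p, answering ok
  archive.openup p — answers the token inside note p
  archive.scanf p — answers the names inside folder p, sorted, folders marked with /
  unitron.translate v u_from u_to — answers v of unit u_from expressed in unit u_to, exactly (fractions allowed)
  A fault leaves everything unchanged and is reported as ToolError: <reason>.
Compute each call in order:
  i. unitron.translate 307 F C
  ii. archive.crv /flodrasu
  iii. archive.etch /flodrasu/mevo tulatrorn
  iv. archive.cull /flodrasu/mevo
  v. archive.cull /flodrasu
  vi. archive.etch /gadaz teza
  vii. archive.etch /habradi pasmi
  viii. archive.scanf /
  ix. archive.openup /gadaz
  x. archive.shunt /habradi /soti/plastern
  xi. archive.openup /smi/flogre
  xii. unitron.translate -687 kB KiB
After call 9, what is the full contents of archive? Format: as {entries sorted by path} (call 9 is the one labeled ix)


Answer: {gadaz=teza, habradi=pasmi, soti/}

Derivation:
-> translate(v=307, u_from=F, u_to=C)
<- 1375/9
-> crv(p=/flodrasu)
<- ok
-> etch(p=/flodrasu/mevo, c=tulatrorn)
<- created
-> cull(p=/flodrasu/mevo)
<- ok
-> cull(p=/flodrasu)
<- ok
-> etch(p=/gadaz, c=teza)
<- created
-> etch(p=/habradi, c=pasmi)
<- created
-> scanf(p=/)
<- [gadaz, habradi, soti/]
-> openup(p=/gadaz)
<- teza
-> shunt(s=/habradi, d=/soti/plastern)
<- ok
-> openup(p=/smi/flogre)
<- ToolError: not found
-> translate(v=-687, u_from=kB, u_to=KiB)
<- -85875/128


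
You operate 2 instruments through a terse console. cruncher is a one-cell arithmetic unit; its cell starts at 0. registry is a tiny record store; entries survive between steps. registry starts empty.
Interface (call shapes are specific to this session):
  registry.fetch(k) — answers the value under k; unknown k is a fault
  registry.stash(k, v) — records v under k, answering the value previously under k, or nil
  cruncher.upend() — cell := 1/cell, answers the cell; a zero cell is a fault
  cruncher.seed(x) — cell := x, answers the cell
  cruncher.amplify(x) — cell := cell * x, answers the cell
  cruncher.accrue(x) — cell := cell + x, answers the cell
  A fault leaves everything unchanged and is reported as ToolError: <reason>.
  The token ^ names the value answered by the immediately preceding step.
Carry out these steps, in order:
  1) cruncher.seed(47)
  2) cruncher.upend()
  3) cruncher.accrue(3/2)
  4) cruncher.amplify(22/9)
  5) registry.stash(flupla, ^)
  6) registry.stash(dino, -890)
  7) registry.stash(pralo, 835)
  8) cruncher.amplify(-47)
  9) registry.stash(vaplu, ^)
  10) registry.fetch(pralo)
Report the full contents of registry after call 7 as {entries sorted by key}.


[in] cruncher.seed x='47'
= 47
[in] cruncher.upend
= 1/47
[in] cruncher.accrue x='3/2'
= 143/94
[in] cruncher.amplify x='22/9'
= 1573/423
[in] registry.stash k='flupla' v='^'
= nil
[in] registry.stash k='dino' v='-890'
= nil
[in] registry.stash k='pralo' v='835'
= nil
[in] cruncher.amplify x='-47'
= -1573/9
[in] registry.stash k='vaplu' v='^'
= nil
[in] registry.fetch k='pralo'
= 835

Answer: {dino=-890, flupla=1573/423, pralo=835}


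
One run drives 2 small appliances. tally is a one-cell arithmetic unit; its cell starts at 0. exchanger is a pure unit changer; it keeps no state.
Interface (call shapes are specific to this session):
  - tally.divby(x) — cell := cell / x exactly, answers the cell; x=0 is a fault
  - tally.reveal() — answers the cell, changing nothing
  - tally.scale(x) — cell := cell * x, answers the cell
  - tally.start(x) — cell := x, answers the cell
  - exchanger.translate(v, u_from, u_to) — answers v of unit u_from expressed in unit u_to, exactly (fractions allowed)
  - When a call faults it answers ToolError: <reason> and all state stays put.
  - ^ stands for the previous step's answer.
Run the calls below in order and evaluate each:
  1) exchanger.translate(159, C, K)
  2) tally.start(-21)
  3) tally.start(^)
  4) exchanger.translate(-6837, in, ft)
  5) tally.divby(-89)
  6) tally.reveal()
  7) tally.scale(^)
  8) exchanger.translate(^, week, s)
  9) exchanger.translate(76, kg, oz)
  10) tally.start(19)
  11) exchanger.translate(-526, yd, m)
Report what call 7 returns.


I try exchanger.translate using v→159, u_from→C, u_to→K, → 8643/20.
Invoking tally.start using x→-21: -21.
I invoke tally.start using x→^: -21.
Calling exchanger.translate using v→-6837, u_from→in, u_to→ft, and see -2279/4.
Calling tally.divby using x→-89, which returns 21/89.
I try tally.reveal(), and observe 21/89.
Then tally.scale using x→^, giving 441/7921.
I try exchanger.translate using v→^, u_from→week, u_to→s, yielding 266716800/7921.
Using exchanger.translate using v→76, u_from→kg, u_to→oz, and observe 121600000000/45359237.
Using tally.start using x→19, which returns 19.
I use exchanger.translate using v→-526, u_from→yd, u_to→m, → -300609/625.

Answer: 441/7921


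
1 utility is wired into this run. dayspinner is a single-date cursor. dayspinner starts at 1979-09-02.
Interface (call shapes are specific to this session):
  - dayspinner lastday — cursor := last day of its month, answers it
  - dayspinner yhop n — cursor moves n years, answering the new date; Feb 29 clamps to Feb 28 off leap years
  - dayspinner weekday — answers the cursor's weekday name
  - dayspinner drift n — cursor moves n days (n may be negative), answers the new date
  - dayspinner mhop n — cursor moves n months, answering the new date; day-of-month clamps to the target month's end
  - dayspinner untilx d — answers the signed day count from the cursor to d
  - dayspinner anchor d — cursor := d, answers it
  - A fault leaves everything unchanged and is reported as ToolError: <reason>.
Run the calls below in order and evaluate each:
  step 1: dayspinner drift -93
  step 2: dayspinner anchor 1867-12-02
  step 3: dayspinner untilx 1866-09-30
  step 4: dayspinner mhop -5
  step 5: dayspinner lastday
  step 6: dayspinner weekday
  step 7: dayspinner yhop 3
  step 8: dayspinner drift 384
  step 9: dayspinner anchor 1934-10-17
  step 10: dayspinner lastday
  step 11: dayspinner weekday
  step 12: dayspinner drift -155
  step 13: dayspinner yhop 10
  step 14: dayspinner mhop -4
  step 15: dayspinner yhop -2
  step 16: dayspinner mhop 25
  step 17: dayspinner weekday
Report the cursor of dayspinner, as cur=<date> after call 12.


~$ dayspinner drift n=-93
= 1979-06-01
~$ dayspinner anchor d=1867-12-02
= 1867-12-02
~$ dayspinner untilx d=1866-09-30
= -428
~$ dayspinner mhop n=-5
= 1867-07-02
~$ dayspinner lastday
= 1867-07-31
~$ dayspinner weekday
= Wednesday
~$ dayspinner yhop n=3
= 1870-07-31
~$ dayspinner drift n=384
= 1871-08-19
~$ dayspinner anchor d=1934-10-17
= 1934-10-17
~$ dayspinner lastday
= 1934-10-31
~$ dayspinner weekday
= Wednesday
~$ dayspinner drift n=-155
= 1934-05-29
~$ dayspinner yhop n=10
= 1944-05-29
~$ dayspinner mhop n=-4
= 1944-01-29
~$ dayspinner yhop n=-2
= 1942-01-29
~$ dayspinner mhop n=25
= 1944-02-29
~$ dayspinner weekday
= Tuesday

Answer: cur=1934-05-29


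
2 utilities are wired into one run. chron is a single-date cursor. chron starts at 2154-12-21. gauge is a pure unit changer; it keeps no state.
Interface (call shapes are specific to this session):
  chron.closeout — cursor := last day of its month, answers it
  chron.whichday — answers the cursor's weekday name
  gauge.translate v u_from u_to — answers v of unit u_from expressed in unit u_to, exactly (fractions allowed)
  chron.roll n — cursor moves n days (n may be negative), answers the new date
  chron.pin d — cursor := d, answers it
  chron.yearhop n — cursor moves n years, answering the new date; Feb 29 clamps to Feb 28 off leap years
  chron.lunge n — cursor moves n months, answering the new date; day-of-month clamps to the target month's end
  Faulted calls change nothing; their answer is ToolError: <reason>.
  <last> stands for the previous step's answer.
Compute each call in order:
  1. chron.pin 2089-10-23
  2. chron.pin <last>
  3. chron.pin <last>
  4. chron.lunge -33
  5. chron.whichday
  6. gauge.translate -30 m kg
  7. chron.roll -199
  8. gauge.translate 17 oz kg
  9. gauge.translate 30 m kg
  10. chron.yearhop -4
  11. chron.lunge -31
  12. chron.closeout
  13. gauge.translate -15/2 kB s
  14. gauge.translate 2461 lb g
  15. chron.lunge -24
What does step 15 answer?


Answer: 2077-12-31

Derivation:
-> pin(d: 2089-10-23)
<- 2089-10-23
-> pin(d: <last>)
<- 2089-10-23
-> pin(d: <last>)
<- 2089-10-23
-> lunge(n: -33)
<- 2087-01-23
-> whichday()
<- Thursday
-> translate(v: -30, u_from: m, u_to: kg)
<- ToolError: incompatible units
-> roll(n: -199)
<- 2086-07-08
-> translate(v: 17, u_from: oz, u_to: kg)
<- 771107029/1600000000
-> translate(v: 30, u_from: m, u_to: kg)
<- ToolError: incompatible units
-> yearhop(n: -4)
<- 2082-07-08
-> lunge(n: -31)
<- 2079-12-08
-> closeout()
<- 2079-12-31
-> translate(v: -15/2, u_from: kB, u_to: s)
<- ToolError: incompatible units
-> translate(v: 2461, u_from: lb, u_to: g)
<- 111629082257/100000
-> lunge(n: -24)
<- 2077-12-31


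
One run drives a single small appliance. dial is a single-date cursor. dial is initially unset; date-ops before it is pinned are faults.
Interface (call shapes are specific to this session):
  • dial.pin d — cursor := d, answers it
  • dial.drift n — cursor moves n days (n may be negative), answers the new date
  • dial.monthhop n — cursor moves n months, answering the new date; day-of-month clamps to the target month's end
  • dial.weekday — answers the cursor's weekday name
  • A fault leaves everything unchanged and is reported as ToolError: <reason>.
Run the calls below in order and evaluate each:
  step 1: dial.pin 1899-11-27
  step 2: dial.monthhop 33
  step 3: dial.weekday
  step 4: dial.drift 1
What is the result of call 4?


I invoke dial.pin using d: 1899-11-27, — result: 1899-11-27.
Next I call dial.monthhop using n: 33, and get 1902-08-27.
I invoke dial.weekday, and get Wednesday.
I try dial.drift using n: 1, — result: 1902-08-28.

Answer: 1902-08-28


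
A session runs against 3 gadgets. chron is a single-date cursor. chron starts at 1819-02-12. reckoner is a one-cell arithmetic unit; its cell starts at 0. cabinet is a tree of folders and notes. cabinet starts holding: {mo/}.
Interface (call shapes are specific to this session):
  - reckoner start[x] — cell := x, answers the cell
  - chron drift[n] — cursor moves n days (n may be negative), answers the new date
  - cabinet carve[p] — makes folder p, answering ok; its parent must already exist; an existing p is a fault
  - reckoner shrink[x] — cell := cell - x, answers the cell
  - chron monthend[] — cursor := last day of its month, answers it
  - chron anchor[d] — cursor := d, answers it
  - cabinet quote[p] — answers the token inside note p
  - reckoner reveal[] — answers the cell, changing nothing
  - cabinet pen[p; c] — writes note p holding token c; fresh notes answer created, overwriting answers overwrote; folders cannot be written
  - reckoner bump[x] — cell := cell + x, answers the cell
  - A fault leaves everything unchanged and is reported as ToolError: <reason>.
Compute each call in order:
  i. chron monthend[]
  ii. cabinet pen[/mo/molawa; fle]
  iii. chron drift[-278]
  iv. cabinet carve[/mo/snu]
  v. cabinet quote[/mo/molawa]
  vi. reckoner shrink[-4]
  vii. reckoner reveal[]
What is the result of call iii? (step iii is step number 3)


Answer: 1818-05-26

Derivation:
Step: chron monthend[]
Result: 1819-02-28
Step: cabinet pen[p='/mo/molawa'; c='fle']
Result: created
Step: chron drift[n='-278']
Result: 1818-05-26
Step: cabinet carve[p='/mo/snu']
Result: ok
Step: cabinet quote[p='/mo/molawa']
Result: fle
Step: reckoner shrink[x='-4']
Result: 4
Step: reckoner reveal[]
Result: 4


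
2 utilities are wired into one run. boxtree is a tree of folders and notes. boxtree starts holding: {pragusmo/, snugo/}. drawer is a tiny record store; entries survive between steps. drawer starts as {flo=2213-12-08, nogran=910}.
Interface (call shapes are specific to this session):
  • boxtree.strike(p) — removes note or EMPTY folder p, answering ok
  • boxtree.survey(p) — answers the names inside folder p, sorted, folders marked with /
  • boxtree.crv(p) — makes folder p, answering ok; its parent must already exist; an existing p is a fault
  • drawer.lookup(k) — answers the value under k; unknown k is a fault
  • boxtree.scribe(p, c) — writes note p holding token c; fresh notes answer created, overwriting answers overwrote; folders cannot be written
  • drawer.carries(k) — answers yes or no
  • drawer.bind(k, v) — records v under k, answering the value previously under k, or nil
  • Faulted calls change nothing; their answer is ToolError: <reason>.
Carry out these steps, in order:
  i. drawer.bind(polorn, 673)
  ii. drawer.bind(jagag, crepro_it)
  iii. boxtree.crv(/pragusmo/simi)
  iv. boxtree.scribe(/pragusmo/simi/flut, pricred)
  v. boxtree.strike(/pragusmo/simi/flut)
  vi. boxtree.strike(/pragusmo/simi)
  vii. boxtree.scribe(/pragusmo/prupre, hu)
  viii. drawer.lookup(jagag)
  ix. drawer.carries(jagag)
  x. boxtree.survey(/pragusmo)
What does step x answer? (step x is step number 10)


-- 1. bind(polorn, 673) => nil
-- 2. bind(jagag, crepro_it) => nil
-- 3. crv(/pragusmo/simi) => ok
-- 4. scribe(/pragusmo/simi/flut, pricred) => created
-- 5. strike(/pragusmo/simi/flut) => ok
-- 6. strike(/pragusmo/simi) => ok
-- 7. scribe(/pragusmo/prupre, hu) => created
-- 8. lookup(jagag) => crepro_it
-- 9. carries(jagag) => yes
-- 10. survey(/pragusmo) => [prupre]

Answer: [prupre]


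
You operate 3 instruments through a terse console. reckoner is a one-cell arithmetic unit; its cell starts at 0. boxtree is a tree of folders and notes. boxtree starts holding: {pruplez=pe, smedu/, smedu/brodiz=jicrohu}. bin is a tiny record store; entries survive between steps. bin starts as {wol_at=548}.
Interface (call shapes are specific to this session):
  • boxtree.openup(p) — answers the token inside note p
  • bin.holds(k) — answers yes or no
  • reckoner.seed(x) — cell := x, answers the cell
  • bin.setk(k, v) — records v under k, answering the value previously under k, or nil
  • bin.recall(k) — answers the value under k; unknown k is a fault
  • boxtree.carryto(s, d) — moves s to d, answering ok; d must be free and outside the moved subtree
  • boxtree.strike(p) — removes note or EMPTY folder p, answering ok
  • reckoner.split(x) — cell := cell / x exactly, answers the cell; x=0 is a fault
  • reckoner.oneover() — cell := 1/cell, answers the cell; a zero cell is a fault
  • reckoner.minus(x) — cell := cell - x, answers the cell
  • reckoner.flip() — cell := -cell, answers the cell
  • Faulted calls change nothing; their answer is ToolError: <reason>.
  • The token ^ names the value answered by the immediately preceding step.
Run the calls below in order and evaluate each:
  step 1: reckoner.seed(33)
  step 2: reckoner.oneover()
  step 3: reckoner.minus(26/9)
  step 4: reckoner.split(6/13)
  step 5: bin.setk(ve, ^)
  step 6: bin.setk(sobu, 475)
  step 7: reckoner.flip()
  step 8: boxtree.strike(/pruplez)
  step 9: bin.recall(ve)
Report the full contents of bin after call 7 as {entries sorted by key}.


Answer: {sobu=475, ve=-3679/594, wol_at=548}

Derivation:
I run reckoner.seed using x='33', giving 33.
Next I call reckoner.oneover, giving 1/33.
Then reckoner.minus using x='26/9', which returns -283/99.
I run reckoner.split using x='6/13', which returns -3679/594.
I try bin.setk using k='ve', v='^', → nil.
Invoking bin.setk using k='sobu', v='475', giving nil.
I use reckoner.flip(): 3679/594.
I invoke boxtree.strike using p='/pruplez', yielding ok.
Calling bin.recall using k='ve', → -3679/594.


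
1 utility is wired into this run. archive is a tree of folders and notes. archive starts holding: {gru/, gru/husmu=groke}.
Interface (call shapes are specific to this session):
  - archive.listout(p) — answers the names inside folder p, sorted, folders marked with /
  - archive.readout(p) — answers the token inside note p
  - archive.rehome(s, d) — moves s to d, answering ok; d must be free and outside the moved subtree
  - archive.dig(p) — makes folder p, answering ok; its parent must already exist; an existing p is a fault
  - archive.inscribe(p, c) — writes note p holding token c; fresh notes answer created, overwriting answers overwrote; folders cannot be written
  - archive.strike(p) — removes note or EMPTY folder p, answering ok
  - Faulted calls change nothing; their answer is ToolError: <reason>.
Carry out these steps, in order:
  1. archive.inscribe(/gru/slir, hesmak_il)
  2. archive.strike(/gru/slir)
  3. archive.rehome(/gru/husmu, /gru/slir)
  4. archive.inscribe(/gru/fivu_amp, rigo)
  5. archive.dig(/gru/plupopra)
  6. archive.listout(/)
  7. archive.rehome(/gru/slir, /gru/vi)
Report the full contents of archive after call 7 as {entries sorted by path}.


Answer: {gru/, gru/fivu_amp=rigo, gru/plupopra/, gru/vi=groke}

Derivation:
// archive.inscribe(p='/gru/slir', c='hesmak_il') : created
// archive.strike(p='/gru/slir') : ok
// archive.rehome(s='/gru/husmu', d='/gru/slir') : ok
// archive.inscribe(p='/gru/fivu_amp', c='rigo') : created
// archive.dig(p='/gru/plupopra') : ok
// archive.listout(p='/') : [gru/]
// archive.rehome(s='/gru/slir', d='/gru/vi') : ok


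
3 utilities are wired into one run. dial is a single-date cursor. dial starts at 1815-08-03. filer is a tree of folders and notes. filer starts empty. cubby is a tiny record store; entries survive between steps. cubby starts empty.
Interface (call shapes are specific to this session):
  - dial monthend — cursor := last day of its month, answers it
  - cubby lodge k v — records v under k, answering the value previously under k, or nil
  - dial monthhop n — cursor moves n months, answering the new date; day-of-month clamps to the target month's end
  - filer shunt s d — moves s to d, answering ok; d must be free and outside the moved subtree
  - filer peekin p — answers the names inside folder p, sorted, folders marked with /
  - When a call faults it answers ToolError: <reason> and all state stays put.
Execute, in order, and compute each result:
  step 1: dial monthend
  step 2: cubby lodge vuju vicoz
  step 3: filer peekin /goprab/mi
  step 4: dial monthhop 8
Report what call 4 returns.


! dial monthend() -> 1815-08-31
! cubby lodge(vuju, vicoz) -> nil
! filer peekin(/goprab/mi) -> ToolError: not found
! dial monthhop(8) -> 1816-04-30

Answer: 1816-04-30
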